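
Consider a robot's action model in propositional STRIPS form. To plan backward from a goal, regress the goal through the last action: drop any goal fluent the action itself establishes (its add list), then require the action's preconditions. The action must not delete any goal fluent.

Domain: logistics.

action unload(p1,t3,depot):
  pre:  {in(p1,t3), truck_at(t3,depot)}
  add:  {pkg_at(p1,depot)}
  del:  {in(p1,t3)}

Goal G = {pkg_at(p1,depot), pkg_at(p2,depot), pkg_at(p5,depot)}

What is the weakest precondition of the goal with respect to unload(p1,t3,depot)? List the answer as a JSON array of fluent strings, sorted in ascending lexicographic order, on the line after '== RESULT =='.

Regress:
  G ∩ del = {}  (empty — regression defined)
  G \ add = {pkg_at(p1,depot), pkg_at(p2,depot), pkg_at(p5,depot)} \ {pkg_at(p1,depot)} = {pkg_at(p2,depot), pkg_at(p5,depot)}
  ∪ pre   = {pkg_at(p2,depot), pkg_at(p5,depot)} ∪ {in(p1,t3), truck_at(t3,depot)}
          = {in(p1,t3), pkg_at(p2,depot), pkg_at(p5,depot), truck_at(t3,depot)}

== RESULT ==
["in(p1,t3)", "pkg_at(p2,depot)", "pkg_at(p5,depot)", "truck_at(t3,depot)"]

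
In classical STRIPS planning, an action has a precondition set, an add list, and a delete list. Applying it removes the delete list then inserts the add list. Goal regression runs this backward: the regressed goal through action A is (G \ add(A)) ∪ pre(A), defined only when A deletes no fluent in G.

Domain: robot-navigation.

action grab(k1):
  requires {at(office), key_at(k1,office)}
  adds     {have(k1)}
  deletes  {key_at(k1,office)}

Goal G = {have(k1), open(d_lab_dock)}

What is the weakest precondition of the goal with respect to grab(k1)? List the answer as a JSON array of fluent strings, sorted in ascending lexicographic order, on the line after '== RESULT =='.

Compute (G \ add) ∪ pre:
  G ∩ del = {}  (empty — regression defined)
  G \ add = {have(k1), open(d_lab_dock)} \ {have(k1)} = {open(d_lab_dock)}
  ∪ pre   = {open(d_lab_dock)} ∪ {at(office), key_at(k1,office)}
          = {at(office), key_at(k1,office), open(d_lab_dock)}

== RESULT ==
["at(office)", "key_at(k1,office)", "open(d_lab_dock)"]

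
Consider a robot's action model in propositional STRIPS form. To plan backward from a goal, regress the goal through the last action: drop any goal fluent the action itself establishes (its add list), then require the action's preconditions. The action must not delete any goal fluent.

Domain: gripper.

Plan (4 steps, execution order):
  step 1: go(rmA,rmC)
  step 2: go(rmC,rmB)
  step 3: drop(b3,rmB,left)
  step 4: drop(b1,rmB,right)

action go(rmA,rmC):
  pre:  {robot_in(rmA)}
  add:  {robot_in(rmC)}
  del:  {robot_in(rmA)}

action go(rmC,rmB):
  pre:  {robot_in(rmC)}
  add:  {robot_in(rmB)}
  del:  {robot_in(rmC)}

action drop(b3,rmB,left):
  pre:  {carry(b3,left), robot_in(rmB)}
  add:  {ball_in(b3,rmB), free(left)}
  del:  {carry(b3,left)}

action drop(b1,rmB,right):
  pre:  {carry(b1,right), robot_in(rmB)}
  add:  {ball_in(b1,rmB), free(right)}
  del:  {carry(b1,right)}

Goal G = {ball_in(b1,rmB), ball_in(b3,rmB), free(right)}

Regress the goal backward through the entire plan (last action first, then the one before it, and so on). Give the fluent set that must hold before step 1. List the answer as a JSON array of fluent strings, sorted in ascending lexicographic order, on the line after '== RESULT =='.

Work backward from the goal:
  through step 4 (drop(b1,rmB,right)): drop {ball_in(b1,rmB), free(right)}, keep {ball_in(b3,rmB)}, require {carry(b1,right), robot_in(rmB)}
    → {ball_in(b3,rmB), carry(b1,right), robot_in(rmB)}
  through step 3 (drop(b3,rmB,left)): drop {ball_in(b3,rmB)}, keep {carry(b1,right), robot_in(rmB)}, require {carry(b3,left), robot_in(rmB)}
    → {carry(b1,right), carry(b3,left), robot_in(rmB)}
  through step 2 (go(rmC,rmB)): drop {robot_in(rmB)}, keep {carry(b1,right), carry(b3,left)}, require {robot_in(rmC)}
    → {carry(b1,right), carry(b3,left), robot_in(rmC)}
  through step 1 (go(rmA,rmC)): drop {robot_in(rmC)}, keep {carry(b1,right), carry(b3,left)}, require {robot_in(rmA)}
    → {carry(b1,right), carry(b3,left), robot_in(rmA)}

== RESULT ==
["carry(b1,right)", "carry(b3,left)", "robot_in(rmA)"]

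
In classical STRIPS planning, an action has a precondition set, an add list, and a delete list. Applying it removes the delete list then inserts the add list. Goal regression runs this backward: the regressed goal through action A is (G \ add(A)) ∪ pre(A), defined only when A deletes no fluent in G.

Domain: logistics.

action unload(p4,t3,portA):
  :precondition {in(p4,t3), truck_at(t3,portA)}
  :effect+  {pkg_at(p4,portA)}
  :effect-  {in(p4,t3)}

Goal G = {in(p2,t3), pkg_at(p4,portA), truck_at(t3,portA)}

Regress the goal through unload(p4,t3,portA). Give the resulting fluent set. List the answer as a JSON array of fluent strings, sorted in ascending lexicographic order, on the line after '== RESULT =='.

Compute (G \ add) ∪ pre:
  G ∩ del = {}  (empty — regression defined)
  G \ add = {in(p2,t3), pkg_at(p4,portA), truck_at(t3,portA)} \ {pkg_at(p4,portA)} = {in(p2,t3), truck_at(t3,portA)}
  ∪ pre   = {in(p2,t3), truck_at(t3,portA)} ∪ {in(p4,t3), truck_at(t3,portA)}
          = {in(p2,t3), in(p4,t3), truck_at(t3,portA)}

== RESULT ==
["in(p2,t3)", "in(p4,t3)", "truck_at(t3,portA)"]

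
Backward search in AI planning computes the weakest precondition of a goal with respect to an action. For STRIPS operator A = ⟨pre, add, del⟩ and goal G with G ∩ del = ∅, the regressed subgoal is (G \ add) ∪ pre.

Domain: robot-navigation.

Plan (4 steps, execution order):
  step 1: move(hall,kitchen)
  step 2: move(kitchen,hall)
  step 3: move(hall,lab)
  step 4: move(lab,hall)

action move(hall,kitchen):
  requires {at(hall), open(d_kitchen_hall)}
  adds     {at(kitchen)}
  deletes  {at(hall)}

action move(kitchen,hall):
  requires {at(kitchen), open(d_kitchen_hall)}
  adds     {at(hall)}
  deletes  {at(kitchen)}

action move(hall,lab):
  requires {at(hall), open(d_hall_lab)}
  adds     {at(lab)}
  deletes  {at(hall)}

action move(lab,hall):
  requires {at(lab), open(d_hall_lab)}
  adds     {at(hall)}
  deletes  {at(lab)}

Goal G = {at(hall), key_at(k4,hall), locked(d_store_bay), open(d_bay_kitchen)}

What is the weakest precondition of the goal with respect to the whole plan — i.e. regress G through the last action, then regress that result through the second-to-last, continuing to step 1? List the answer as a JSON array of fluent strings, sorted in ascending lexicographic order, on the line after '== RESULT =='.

Regress step by step:
  through step 4 (move(lab,hall)): drop {at(hall)}, keep {key_at(k4,hall), locked(d_store_bay), open(d_bay_kitchen)}, require {at(lab), open(d_hall_lab)}
    → {at(lab), key_at(k4,hall), locked(d_store_bay), open(d_bay_kitchen), open(d_hall_lab)}
  through step 3 (move(hall,lab)): drop {at(lab)}, keep {key_at(k4,hall), locked(d_store_bay), open(d_bay_kitchen), open(d_hall_lab)}, require {at(hall), open(d_hall_lab)}
    → {at(hall), key_at(k4,hall), locked(d_store_bay), open(d_bay_kitchen), open(d_hall_lab)}
  through step 2 (move(kitchen,hall)): drop {at(hall)}, keep {key_at(k4,hall), locked(d_store_bay), open(d_bay_kitchen), open(d_hall_lab)}, require {at(kitchen), open(d_kitchen_hall)}
    → {at(kitchen), key_at(k4,hall), locked(d_store_bay), open(d_bay_kitchen), open(d_hall_lab), open(d_kitchen_hall)}
  through step 1 (move(hall,kitchen)): drop {at(kitchen)}, keep {key_at(k4,hall), locked(d_store_bay), open(d_bay_kitchen), open(d_hall_lab), open(d_kitchen_hall)}, require {at(hall), open(d_kitchen_hall)}
    → {at(hall), key_at(k4,hall), locked(d_store_bay), open(d_bay_kitchen), open(d_hall_lab), open(d_kitchen_hall)}

== RESULT ==
["at(hall)", "key_at(k4,hall)", "locked(d_store_bay)", "open(d_bay_kitchen)", "open(d_hall_lab)", "open(d_kitchen_hall)"]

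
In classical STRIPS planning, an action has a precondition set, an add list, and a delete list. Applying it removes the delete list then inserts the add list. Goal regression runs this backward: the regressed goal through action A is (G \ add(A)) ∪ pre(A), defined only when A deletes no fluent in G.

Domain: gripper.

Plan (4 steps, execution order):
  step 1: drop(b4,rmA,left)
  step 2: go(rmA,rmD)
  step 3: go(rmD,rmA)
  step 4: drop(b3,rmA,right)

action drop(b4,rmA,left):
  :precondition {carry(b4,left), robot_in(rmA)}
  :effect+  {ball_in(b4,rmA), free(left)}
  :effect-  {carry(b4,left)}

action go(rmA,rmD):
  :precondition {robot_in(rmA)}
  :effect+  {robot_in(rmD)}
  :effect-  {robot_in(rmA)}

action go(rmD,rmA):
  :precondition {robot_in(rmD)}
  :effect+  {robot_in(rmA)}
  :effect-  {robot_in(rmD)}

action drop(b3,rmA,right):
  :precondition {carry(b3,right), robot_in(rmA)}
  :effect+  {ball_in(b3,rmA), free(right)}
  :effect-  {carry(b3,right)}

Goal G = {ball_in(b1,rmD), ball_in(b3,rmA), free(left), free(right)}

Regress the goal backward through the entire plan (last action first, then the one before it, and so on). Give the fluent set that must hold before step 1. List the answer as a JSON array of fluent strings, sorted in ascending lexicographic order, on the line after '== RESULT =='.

Regress step by step:
  through step 4 (drop(b3,rmA,right)): drop {ball_in(b3,rmA), free(right)}, keep {ball_in(b1,rmD), free(left)}, require {carry(b3,right), robot_in(rmA)}
    → {ball_in(b1,rmD), carry(b3,right), free(left), robot_in(rmA)}
  through step 3 (go(rmD,rmA)): drop {robot_in(rmA)}, keep {ball_in(b1,rmD), carry(b3,right), free(left)}, require {robot_in(rmD)}
    → {ball_in(b1,rmD), carry(b3,right), free(left), robot_in(rmD)}
  through step 2 (go(rmA,rmD)): drop {robot_in(rmD)}, keep {ball_in(b1,rmD), carry(b3,right), free(left)}, require {robot_in(rmA)}
    → {ball_in(b1,rmD), carry(b3,right), free(left), robot_in(rmA)}
  through step 1 (drop(b4,rmA,left)): drop {free(left)}, keep {ball_in(b1,rmD), carry(b3,right), robot_in(rmA)}, require {carry(b4,left), robot_in(rmA)}
    → {ball_in(b1,rmD), carry(b3,right), carry(b4,left), robot_in(rmA)}

== RESULT ==
["ball_in(b1,rmD)", "carry(b3,right)", "carry(b4,left)", "robot_in(rmA)"]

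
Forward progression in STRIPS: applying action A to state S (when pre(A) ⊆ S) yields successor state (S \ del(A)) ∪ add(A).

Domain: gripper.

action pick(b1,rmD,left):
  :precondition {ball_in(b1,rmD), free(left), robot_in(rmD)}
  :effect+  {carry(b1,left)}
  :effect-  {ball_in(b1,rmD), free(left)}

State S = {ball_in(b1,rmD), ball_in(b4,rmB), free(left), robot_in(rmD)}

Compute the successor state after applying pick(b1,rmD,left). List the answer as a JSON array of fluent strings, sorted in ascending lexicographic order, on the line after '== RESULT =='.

Progress:
  pre ⊆ S: {ball_in(b1,rmD), free(left), robot_in(rmD)} ⊆ S  — applicable
  S \ del = {ball_in(b4,rmB), robot_in(rmD)}
  ∪ add   = {ball_in(b4,rmB), carry(b1,left), robot_in(rmD)}

== RESULT ==
["ball_in(b4,rmB)", "carry(b1,left)", "robot_in(rmD)"]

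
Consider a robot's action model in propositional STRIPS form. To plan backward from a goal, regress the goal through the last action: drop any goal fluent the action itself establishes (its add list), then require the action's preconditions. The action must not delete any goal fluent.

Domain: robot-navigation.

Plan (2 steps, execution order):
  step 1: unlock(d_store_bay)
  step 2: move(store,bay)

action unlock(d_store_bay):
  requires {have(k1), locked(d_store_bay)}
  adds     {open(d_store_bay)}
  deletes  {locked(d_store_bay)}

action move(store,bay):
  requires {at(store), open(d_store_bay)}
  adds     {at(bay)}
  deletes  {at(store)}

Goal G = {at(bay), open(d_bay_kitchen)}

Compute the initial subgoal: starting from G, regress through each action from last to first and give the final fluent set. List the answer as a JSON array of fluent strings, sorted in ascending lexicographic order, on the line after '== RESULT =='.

Work backward from the goal:
  through step 2 (move(store,bay)): drop {at(bay)}, keep {open(d_bay_kitchen)}, require {at(store), open(d_store_bay)}
    → {at(store), open(d_bay_kitchen), open(d_store_bay)}
  through step 1 (unlock(d_store_bay)): drop {open(d_store_bay)}, keep {at(store), open(d_bay_kitchen)}, require {have(k1), locked(d_store_bay)}
    → {at(store), have(k1), locked(d_store_bay), open(d_bay_kitchen)}

== RESULT ==
["at(store)", "have(k1)", "locked(d_store_bay)", "open(d_bay_kitchen)"]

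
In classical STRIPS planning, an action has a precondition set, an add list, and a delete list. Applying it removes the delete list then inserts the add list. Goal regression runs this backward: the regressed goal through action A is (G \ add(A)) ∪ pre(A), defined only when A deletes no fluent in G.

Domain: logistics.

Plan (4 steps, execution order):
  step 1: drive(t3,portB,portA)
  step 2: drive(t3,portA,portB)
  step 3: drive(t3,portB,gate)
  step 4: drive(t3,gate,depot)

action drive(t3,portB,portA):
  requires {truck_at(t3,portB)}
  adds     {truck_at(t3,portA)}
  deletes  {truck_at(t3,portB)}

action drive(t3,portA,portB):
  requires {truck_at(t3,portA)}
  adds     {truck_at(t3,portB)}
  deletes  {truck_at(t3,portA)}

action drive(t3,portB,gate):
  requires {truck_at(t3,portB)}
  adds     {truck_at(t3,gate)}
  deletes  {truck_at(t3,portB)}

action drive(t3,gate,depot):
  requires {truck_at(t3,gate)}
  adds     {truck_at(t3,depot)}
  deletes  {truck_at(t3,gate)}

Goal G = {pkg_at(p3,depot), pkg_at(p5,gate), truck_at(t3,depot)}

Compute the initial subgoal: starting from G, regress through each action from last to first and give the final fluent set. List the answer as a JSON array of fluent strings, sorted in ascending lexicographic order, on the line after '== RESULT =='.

Regress step by step:
  through step 4 (drive(t3,gate,depot)): drop {truck_at(t3,depot)}, keep {pkg_at(p3,depot), pkg_at(p5,gate)}, require {truck_at(t3,gate)}
    → {pkg_at(p3,depot), pkg_at(p5,gate), truck_at(t3,gate)}
  through step 3 (drive(t3,portB,gate)): drop {truck_at(t3,gate)}, keep {pkg_at(p3,depot), pkg_at(p5,gate)}, require {truck_at(t3,portB)}
    → {pkg_at(p3,depot), pkg_at(p5,gate), truck_at(t3,portB)}
  through step 2 (drive(t3,portA,portB)): drop {truck_at(t3,portB)}, keep {pkg_at(p3,depot), pkg_at(p5,gate)}, require {truck_at(t3,portA)}
    → {pkg_at(p3,depot), pkg_at(p5,gate), truck_at(t3,portA)}
  through step 1 (drive(t3,portB,portA)): drop {truck_at(t3,portA)}, keep {pkg_at(p3,depot), pkg_at(p5,gate)}, require {truck_at(t3,portB)}
    → {pkg_at(p3,depot), pkg_at(p5,gate), truck_at(t3,portB)}

== RESULT ==
["pkg_at(p3,depot)", "pkg_at(p5,gate)", "truck_at(t3,portB)"]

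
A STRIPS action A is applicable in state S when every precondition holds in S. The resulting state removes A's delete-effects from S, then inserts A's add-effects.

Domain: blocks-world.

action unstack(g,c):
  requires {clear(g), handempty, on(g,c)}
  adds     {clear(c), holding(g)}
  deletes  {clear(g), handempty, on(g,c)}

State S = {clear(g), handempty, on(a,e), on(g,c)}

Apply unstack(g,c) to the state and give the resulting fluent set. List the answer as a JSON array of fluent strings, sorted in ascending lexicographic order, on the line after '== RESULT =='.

Compute (S \ del) ∪ add:
  pre ⊆ S: {clear(g), handempty, on(g,c)} ⊆ S  — applicable
  S \ del = {on(a,e)}
  ∪ add   = {clear(c), holding(g), on(a,e)}

== RESULT ==
["clear(c)", "holding(g)", "on(a,e)"]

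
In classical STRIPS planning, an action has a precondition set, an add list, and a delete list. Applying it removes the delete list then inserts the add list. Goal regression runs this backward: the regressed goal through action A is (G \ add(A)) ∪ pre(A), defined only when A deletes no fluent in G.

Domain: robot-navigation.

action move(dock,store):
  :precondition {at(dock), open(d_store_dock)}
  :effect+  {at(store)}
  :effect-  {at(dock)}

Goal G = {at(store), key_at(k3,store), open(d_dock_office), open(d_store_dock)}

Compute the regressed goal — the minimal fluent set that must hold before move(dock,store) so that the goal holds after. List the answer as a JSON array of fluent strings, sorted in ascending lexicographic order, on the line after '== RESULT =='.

Regress:
  G ∩ del = {}  (empty — regression defined)
  G \ add = {at(store), key_at(k3,store), open(d_dock_office), open(d_store_dock)} \ {at(store)} = {key_at(k3,store), open(d_dock_office), open(d_store_dock)}
  ∪ pre   = {key_at(k3,store), open(d_dock_office), open(d_store_dock)} ∪ {at(dock), open(d_store_dock)}
          = {at(dock), key_at(k3,store), open(d_dock_office), open(d_store_dock)}

== RESULT ==
["at(dock)", "key_at(k3,store)", "open(d_dock_office)", "open(d_store_dock)"]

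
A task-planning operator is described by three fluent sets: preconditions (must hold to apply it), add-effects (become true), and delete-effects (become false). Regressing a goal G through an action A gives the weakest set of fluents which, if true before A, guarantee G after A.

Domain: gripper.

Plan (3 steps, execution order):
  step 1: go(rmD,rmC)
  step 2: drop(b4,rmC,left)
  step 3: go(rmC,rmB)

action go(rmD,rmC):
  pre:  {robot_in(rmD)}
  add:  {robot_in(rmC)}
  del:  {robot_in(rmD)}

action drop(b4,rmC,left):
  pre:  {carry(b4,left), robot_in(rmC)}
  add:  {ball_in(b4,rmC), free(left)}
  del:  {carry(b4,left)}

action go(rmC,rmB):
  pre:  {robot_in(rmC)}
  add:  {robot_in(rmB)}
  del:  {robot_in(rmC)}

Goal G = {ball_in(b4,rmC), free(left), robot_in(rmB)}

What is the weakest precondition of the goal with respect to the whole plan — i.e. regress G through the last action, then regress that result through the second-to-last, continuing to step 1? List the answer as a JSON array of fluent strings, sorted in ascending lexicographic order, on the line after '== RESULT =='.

Regress step by step:
  through step 3 (go(rmC,rmB)): drop {robot_in(rmB)}, keep {ball_in(b4,rmC), free(left)}, require {robot_in(rmC)}
    → {ball_in(b4,rmC), free(left), robot_in(rmC)}
  through step 2 (drop(b4,rmC,left)): drop {ball_in(b4,rmC), free(left)}, keep {robot_in(rmC)}, require {carry(b4,left), robot_in(rmC)}
    → {carry(b4,left), robot_in(rmC)}
  through step 1 (go(rmD,rmC)): drop {robot_in(rmC)}, keep {carry(b4,left)}, require {robot_in(rmD)}
    → {carry(b4,left), robot_in(rmD)}

== RESULT ==
["carry(b4,left)", "robot_in(rmD)"]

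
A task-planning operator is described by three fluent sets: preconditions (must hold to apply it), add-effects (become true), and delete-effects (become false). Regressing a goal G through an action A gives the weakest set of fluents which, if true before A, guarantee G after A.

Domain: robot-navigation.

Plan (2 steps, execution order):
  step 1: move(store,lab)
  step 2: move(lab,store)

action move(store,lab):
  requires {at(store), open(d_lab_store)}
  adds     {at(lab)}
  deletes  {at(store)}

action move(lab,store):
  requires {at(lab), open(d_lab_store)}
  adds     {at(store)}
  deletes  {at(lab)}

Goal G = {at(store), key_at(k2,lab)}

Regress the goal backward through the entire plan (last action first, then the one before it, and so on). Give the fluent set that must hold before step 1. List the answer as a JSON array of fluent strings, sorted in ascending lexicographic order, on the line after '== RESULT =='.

Work backward from the goal:
  through step 2 (move(lab,store)): drop {at(store)}, keep {key_at(k2,lab)}, require {at(lab), open(d_lab_store)}
    → {at(lab), key_at(k2,lab), open(d_lab_store)}
  through step 1 (move(store,lab)): drop {at(lab)}, keep {key_at(k2,lab), open(d_lab_store)}, require {at(store), open(d_lab_store)}
    → {at(store), key_at(k2,lab), open(d_lab_store)}

== RESULT ==
["at(store)", "key_at(k2,lab)", "open(d_lab_store)"]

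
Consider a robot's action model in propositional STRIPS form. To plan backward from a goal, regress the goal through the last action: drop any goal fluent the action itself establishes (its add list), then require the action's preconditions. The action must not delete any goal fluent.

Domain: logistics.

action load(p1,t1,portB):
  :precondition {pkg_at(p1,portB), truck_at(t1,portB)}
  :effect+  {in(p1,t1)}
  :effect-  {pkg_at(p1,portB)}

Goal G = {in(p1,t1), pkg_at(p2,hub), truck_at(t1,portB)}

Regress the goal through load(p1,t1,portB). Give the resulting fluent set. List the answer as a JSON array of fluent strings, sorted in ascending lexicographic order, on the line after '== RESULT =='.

Compute (G \ add) ∪ pre:
  G ∩ del = {}  (empty — regression defined)
  G \ add = {in(p1,t1), pkg_at(p2,hub), truck_at(t1,portB)} \ {in(p1,t1)} = {pkg_at(p2,hub), truck_at(t1,portB)}
  ∪ pre   = {pkg_at(p2,hub), truck_at(t1,portB)} ∪ {pkg_at(p1,portB), truck_at(t1,portB)}
          = {pkg_at(p1,portB), pkg_at(p2,hub), truck_at(t1,portB)}

== RESULT ==
["pkg_at(p1,portB)", "pkg_at(p2,hub)", "truck_at(t1,portB)"]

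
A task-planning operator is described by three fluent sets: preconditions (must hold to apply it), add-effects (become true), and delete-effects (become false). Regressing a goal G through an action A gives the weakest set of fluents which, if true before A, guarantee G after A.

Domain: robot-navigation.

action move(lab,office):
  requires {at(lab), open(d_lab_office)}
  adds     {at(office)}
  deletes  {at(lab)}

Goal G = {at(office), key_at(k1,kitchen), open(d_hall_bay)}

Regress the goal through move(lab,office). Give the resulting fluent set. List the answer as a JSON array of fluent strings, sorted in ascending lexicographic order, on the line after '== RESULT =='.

Regress:
  G ∩ del = {}  (empty — regression defined)
  G \ add = {at(office), key_at(k1,kitchen), open(d_hall_bay)} \ {at(office)} = {key_at(k1,kitchen), open(d_hall_bay)}
  ∪ pre   = {key_at(k1,kitchen), open(d_hall_bay)} ∪ {at(lab), open(d_lab_office)}
          = {at(lab), key_at(k1,kitchen), open(d_hall_bay), open(d_lab_office)}

== RESULT ==
["at(lab)", "key_at(k1,kitchen)", "open(d_hall_bay)", "open(d_lab_office)"]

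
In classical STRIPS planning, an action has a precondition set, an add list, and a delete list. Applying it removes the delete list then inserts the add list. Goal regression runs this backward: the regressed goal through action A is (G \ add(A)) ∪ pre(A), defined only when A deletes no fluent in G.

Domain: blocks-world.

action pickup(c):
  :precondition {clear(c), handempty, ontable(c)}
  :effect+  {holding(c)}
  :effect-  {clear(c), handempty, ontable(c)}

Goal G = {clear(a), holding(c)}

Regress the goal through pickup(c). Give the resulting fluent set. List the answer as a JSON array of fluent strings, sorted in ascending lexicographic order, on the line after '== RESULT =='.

Compute (G \ add) ∪ pre:
  G ∩ del = {}  (empty — regression defined)
  G \ add = {clear(a), holding(c)} \ {holding(c)} = {clear(a)}
  ∪ pre   = {clear(a)} ∪ {clear(c), handempty, ontable(c)}
          = {clear(a), clear(c), handempty, ontable(c)}

== RESULT ==
["clear(a)", "clear(c)", "handempty", "ontable(c)"]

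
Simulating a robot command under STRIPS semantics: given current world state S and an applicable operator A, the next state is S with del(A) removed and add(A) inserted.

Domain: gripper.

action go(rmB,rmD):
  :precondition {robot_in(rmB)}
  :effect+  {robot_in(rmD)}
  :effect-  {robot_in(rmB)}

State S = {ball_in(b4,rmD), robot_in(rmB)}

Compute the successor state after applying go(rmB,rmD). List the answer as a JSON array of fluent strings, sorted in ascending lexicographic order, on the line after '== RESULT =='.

Progress:
  pre ⊆ S: {robot_in(rmB)} ⊆ S  — applicable
  S \ del = {ball_in(b4,rmD)}
  ∪ add   = {ball_in(b4,rmD), robot_in(rmD)}

== RESULT ==
["ball_in(b4,rmD)", "robot_in(rmD)"]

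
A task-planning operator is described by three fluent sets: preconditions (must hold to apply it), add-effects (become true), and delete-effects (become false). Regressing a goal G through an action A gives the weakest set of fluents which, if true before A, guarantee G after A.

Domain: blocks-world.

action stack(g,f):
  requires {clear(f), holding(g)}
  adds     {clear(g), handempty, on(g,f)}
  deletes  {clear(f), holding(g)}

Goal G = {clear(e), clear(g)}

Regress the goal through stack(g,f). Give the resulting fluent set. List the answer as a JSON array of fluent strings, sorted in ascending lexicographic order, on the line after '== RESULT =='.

Compute (G \ add) ∪ pre:
  G ∩ del = {}  (empty — regression defined)
  G \ add = {clear(e), clear(g)} \ {clear(g), handempty, on(g,f)} = {clear(e)}
  ∪ pre   = {clear(e)} ∪ {clear(f), holding(g)}
          = {clear(e), clear(f), holding(g)}

== RESULT ==
["clear(e)", "clear(f)", "holding(g)"]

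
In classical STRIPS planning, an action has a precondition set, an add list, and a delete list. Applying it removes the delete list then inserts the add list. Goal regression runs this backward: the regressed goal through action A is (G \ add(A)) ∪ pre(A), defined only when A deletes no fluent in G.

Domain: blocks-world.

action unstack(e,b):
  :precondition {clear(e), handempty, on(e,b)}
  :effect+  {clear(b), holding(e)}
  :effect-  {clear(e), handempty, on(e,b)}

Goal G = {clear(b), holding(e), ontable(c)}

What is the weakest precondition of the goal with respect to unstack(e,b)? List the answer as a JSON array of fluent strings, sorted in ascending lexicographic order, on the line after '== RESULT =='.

Compute (G \ add) ∪ pre:
  G ∩ del = {}  (empty — regression defined)
  G \ add = {clear(b), holding(e), ontable(c)} \ {clear(b), holding(e)} = {ontable(c)}
  ∪ pre   = {ontable(c)} ∪ {clear(e), handempty, on(e,b)}
          = {clear(e), handempty, on(e,b), ontable(c)}

== RESULT ==
["clear(e)", "handempty", "on(e,b)", "ontable(c)"]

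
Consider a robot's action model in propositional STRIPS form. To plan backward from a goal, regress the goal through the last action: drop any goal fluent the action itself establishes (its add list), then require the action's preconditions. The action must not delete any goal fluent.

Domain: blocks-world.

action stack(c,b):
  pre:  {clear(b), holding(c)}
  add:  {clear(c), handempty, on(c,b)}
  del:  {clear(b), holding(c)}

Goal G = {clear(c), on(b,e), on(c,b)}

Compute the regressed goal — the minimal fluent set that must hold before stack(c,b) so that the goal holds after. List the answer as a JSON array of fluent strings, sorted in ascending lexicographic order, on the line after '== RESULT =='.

Regress:
  G ∩ del = {}  (empty — regression defined)
  G \ add = {clear(c), on(b,e), on(c,b)} \ {clear(c), handempty, on(c,b)} = {on(b,e)}
  ∪ pre   = {on(b,e)} ∪ {clear(b), holding(c)}
          = {clear(b), holding(c), on(b,e)}

== RESULT ==
["clear(b)", "holding(c)", "on(b,e)"]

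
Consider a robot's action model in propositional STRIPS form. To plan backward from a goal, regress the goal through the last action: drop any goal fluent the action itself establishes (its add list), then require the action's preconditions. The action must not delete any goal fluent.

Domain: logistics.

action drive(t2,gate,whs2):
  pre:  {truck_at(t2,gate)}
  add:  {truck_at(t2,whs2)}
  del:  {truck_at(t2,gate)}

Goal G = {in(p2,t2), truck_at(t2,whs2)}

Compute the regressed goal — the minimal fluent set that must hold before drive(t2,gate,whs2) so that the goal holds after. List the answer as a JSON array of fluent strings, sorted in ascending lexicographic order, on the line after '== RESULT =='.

Compute (G \ add) ∪ pre:
  G ∩ del = {}  (empty — regression defined)
  G \ add = {in(p2,t2), truck_at(t2,whs2)} \ {truck_at(t2,whs2)} = {in(p2,t2)}
  ∪ pre   = {in(p2,t2)} ∪ {truck_at(t2,gate)}
          = {in(p2,t2), truck_at(t2,gate)}

== RESULT ==
["in(p2,t2)", "truck_at(t2,gate)"]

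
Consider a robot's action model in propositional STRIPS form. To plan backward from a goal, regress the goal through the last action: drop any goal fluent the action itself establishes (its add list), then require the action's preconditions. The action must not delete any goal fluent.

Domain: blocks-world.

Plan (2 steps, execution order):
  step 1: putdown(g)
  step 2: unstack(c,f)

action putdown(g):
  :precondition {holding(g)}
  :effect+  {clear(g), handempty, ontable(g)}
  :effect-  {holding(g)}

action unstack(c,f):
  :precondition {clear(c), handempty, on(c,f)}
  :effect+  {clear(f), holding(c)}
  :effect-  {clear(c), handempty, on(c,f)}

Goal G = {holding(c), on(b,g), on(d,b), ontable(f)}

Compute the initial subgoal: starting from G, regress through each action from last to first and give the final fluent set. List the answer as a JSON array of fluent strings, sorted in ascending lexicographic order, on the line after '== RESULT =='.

Regress step by step:
  through step 2 (unstack(c,f)): drop {holding(c)}, keep {on(b,g), on(d,b), ontable(f)}, require {clear(c), handempty, on(c,f)}
    → {clear(c), handempty, on(b,g), on(c,f), on(d,b), ontable(f)}
  through step 1 (putdown(g)): drop {handempty}, keep {clear(c), on(b,g), on(c,f), on(d,b), ontable(f)}, require {holding(g)}
    → {clear(c), holding(g), on(b,g), on(c,f), on(d,b), ontable(f)}

== RESULT ==
["clear(c)", "holding(g)", "on(b,g)", "on(c,f)", "on(d,b)", "ontable(f)"]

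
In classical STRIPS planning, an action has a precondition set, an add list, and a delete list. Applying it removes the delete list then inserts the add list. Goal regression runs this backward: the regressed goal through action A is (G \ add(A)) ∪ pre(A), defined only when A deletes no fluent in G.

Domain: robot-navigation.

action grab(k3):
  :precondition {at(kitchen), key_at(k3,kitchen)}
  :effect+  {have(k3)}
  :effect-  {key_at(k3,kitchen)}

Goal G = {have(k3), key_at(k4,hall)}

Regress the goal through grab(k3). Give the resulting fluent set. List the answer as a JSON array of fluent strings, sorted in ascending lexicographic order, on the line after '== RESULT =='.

Regress:
  G ∩ del = {}  (empty — regression defined)
  G \ add = {have(k3), key_at(k4,hall)} \ {have(k3)} = {key_at(k4,hall)}
  ∪ pre   = {key_at(k4,hall)} ∪ {at(kitchen), key_at(k3,kitchen)}
          = {at(kitchen), key_at(k3,kitchen), key_at(k4,hall)}

== RESULT ==
["at(kitchen)", "key_at(k3,kitchen)", "key_at(k4,hall)"]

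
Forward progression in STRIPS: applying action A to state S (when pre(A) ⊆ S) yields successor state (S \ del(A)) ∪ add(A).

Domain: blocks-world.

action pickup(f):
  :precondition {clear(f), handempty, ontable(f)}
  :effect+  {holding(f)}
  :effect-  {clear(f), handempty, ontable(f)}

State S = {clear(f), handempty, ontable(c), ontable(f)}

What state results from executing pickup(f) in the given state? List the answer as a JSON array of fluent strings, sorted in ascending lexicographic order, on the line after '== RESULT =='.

Compute (S \ del) ∪ add:
  pre ⊆ S: {clear(f), handempty, ontable(f)} ⊆ S  — applicable
  S \ del = {ontable(c)}
  ∪ add   = {holding(f), ontable(c)}

== RESULT ==
["holding(f)", "ontable(c)"]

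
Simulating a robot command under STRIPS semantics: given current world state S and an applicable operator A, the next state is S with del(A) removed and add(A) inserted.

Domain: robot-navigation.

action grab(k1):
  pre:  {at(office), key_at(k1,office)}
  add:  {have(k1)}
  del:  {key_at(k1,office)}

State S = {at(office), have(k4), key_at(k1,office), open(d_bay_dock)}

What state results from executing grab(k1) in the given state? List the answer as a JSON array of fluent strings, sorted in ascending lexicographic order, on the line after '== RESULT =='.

Compute (S \ del) ∪ add:
  pre ⊆ S: {at(office), key_at(k1,office)} ⊆ S  — applicable
  S \ del = {at(office), have(k4), open(d_bay_dock)}
  ∪ add   = {at(office), have(k1), have(k4), open(d_bay_dock)}

== RESULT ==
["at(office)", "have(k1)", "have(k4)", "open(d_bay_dock)"]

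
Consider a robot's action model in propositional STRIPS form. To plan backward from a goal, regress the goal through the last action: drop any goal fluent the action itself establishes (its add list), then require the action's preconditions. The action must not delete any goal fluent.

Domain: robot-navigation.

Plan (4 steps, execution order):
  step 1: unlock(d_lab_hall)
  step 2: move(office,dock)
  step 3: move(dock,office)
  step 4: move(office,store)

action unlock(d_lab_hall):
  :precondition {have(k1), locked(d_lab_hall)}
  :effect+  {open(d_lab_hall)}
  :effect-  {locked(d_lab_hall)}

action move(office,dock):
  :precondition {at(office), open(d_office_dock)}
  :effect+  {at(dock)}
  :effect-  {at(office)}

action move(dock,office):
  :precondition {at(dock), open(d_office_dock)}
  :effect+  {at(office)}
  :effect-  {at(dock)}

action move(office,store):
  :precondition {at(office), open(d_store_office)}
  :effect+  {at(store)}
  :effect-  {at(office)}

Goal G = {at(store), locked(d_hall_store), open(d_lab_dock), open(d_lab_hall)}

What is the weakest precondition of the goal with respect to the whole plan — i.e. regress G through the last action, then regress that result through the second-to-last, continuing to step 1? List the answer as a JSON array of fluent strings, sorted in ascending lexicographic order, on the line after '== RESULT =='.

Regress step by step:
  through step 4 (move(office,store)): drop {at(store)}, keep {locked(d_hall_store), open(d_lab_dock), open(d_lab_hall)}, require {at(office), open(d_store_office)}
    → {at(office), locked(d_hall_store), open(d_lab_dock), open(d_lab_hall), open(d_store_office)}
  through step 3 (move(dock,office)): drop {at(office)}, keep {locked(d_hall_store), open(d_lab_dock), open(d_lab_hall), open(d_store_office)}, require {at(dock), open(d_office_dock)}
    → {at(dock), locked(d_hall_store), open(d_lab_dock), open(d_lab_hall), open(d_office_dock), open(d_store_office)}
  through step 2 (move(office,dock)): drop {at(dock)}, keep {locked(d_hall_store), open(d_lab_dock), open(d_lab_hall), open(d_office_dock), open(d_store_office)}, require {at(office), open(d_office_dock)}
    → {at(office), locked(d_hall_store), open(d_lab_dock), open(d_lab_hall), open(d_office_dock), open(d_store_office)}
  through step 1 (unlock(d_lab_hall)): drop {open(d_lab_hall)}, keep {at(office), locked(d_hall_store), open(d_lab_dock), open(d_office_dock), open(d_store_office)}, require {have(k1), locked(d_lab_hall)}
    → {at(office), have(k1), locked(d_hall_store), locked(d_lab_hall), open(d_lab_dock), open(d_office_dock), open(d_store_office)}

== RESULT ==
["at(office)", "have(k1)", "locked(d_hall_store)", "locked(d_lab_hall)", "open(d_lab_dock)", "open(d_office_dock)", "open(d_store_office)"]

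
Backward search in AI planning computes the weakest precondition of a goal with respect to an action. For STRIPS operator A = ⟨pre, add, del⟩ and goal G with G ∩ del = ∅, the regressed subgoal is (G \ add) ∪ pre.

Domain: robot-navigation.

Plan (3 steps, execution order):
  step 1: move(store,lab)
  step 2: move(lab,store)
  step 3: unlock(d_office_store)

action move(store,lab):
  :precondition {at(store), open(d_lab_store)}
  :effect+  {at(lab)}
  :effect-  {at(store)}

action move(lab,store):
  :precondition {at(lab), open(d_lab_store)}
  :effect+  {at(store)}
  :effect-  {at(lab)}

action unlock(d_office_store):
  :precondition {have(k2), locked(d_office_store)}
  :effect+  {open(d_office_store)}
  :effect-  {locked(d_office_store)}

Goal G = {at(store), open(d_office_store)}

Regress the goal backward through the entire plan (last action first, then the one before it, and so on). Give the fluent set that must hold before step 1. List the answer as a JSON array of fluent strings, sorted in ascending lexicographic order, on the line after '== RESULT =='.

Regress step by step:
  through step 3 (unlock(d_office_store)): drop {open(d_office_store)}, keep {at(store)}, require {have(k2), locked(d_office_store)}
    → {at(store), have(k2), locked(d_office_store)}
  through step 2 (move(lab,store)): drop {at(store)}, keep {have(k2), locked(d_office_store)}, require {at(lab), open(d_lab_store)}
    → {at(lab), have(k2), locked(d_office_store), open(d_lab_store)}
  through step 1 (move(store,lab)): drop {at(lab)}, keep {have(k2), locked(d_office_store), open(d_lab_store)}, require {at(store), open(d_lab_store)}
    → {at(store), have(k2), locked(d_office_store), open(d_lab_store)}

== RESULT ==
["at(store)", "have(k2)", "locked(d_office_store)", "open(d_lab_store)"]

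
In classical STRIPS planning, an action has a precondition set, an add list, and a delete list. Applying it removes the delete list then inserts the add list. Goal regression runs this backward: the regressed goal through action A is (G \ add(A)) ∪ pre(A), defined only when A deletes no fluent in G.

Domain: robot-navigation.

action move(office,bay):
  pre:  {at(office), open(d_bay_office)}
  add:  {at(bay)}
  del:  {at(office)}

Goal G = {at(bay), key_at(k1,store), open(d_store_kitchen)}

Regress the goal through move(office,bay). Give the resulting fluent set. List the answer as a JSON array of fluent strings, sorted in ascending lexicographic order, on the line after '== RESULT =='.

Regress:
  G ∩ del = {}  (empty — regression defined)
  G \ add = {at(bay), key_at(k1,store), open(d_store_kitchen)} \ {at(bay)} = {key_at(k1,store), open(d_store_kitchen)}
  ∪ pre   = {key_at(k1,store), open(d_store_kitchen)} ∪ {at(office), open(d_bay_office)}
          = {at(office), key_at(k1,store), open(d_bay_office), open(d_store_kitchen)}

== RESULT ==
["at(office)", "key_at(k1,store)", "open(d_bay_office)", "open(d_store_kitchen)"]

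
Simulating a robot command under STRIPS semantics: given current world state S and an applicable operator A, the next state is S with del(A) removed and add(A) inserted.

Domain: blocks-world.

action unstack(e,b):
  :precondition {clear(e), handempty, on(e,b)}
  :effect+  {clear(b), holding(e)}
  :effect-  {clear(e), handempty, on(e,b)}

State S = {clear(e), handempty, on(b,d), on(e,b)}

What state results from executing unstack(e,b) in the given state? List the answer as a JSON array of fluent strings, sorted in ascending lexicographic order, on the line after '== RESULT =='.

Progress:
  pre ⊆ S: {clear(e), handempty, on(e,b)} ⊆ S  — applicable
  S \ del = {on(b,d)}
  ∪ add   = {clear(b), holding(e), on(b,d)}

== RESULT ==
["clear(b)", "holding(e)", "on(b,d)"]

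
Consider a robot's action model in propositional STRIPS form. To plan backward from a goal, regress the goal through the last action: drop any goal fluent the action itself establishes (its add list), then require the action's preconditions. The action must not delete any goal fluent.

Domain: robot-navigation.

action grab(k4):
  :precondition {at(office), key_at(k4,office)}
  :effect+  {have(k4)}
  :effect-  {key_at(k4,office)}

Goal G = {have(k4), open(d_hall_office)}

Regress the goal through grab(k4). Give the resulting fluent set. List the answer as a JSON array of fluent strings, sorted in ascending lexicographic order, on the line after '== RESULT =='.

Compute (G \ add) ∪ pre:
  G ∩ del = {}  (empty — regression defined)
  G \ add = {have(k4), open(d_hall_office)} \ {have(k4)} = {open(d_hall_office)}
  ∪ pre   = {open(d_hall_office)} ∪ {at(office), key_at(k4,office)}
          = {at(office), key_at(k4,office), open(d_hall_office)}

== RESULT ==
["at(office)", "key_at(k4,office)", "open(d_hall_office)"]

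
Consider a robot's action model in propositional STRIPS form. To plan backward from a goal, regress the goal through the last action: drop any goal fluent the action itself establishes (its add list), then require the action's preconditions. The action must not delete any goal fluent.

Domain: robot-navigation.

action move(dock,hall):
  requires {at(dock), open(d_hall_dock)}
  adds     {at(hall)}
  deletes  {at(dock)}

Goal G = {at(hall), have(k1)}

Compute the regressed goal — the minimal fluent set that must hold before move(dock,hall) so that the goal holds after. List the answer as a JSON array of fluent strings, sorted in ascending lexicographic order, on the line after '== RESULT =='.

Compute (G \ add) ∪ pre:
  G ∩ del = {}  (empty — regression defined)
  G \ add = {at(hall), have(k1)} \ {at(hall)} = {have(k1)}
  ∪ pre   = {have(k1)} ∪ {at(dock), open(d_hall_dock)}
          = {at(dock), have(k1), open(d_hall_dock)}

== RESULT ==
["at(dock)", "have(k1)", "open(d_hall_dock)"]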